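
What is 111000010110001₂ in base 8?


Group into 3-bit groups: 111000010110001
  111 = 7
  000 = 0
  010 = 2
  110 = 6
  001 = 1
= 0o70261


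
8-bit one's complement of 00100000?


Original: 00100000
Invert all bits:
  bit 0: 0 → 1
  bit 1: 0 → 1
  bit 2: 1 → 0
  bit 3: 0 → 1
  bit 4: 0 → 1
  bit 5: 0 → 1
  bit 6: 0 → 1
  bit 7: 0 → 1
= 11011111


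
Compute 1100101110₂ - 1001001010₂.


Align and subtract column by column (LSB to MSB, borrowing when needed):
  1100101110
- 1001001010
  ----------
  col 0: (0 - 0 borrow-in) - 0 → 0 - 0 = 0, borrow out 0
  col 1: (1 - 0 borrow-in) - 1 → 1 - 1 = 0, borrow out 0
  col 2: (1 - 0 borrow-in) - 0 → 1 - 0 = 1, borrow out 0
  col 3: (1 - 0 borrow-in) - 1 → 1 - 1 = 0, borrow out 0
  col 4: (0 - 0 borrow-in) - 0 → 0 - 0 = 0, borrow out 0
  col 5: (1 - 0 borrow-in) - 0 → 1 - 0 = 1, borrow out 0
  col 6: (0 - 0 borrow-in) - 1 → borrow from next column: (0+2) - 1 = 1, borrow out 1
  col 7: (0 - 1 borrow-in) - 0 → borrow from next column: (-1+2) - 0 = 1, borrow out 1
  col 8: (1 - 1 borrow-in) - 0 → 0 - 0 = 0, borrow out 0
  col 9: (1 - 0 borrow-in) - 1 → 1 - 1 = 0, borrow out 0
Reading bits MSB→LSB: 0011100100
Strip leading zeros: 11100100
= 11100100


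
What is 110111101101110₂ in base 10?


Positional values:
Bit 1: 1 × 2^1 = 2
Bit 2: 1 × 2^2 = 4
Bit 3: 1 × 2^3 = 8
Bit 5: 1 × 2^5 = 32
Bit 6: 1 × 2^6 = 64
Bit 8: 1 × 2^8 = 256
Bit 9: 1 × 2^9 = 512
Bit 10: 1 × 2^10 = 1024
Bit 11: 1 × 2^11 = 2048
Bit 13: 1 × 2^13 = 8192
Bit 14: 1 × 2^14 = 16384
Sum = 2 + 4 + 8 + 32 + 64 + 256 + 512 + 1024 + 2048 + 8192 + 16384
= 28526


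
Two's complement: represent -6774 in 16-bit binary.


Original: 0001101001110110
Step 1 - Invert all bits: 1110010110001001
Step 2 - Add 1: 1110010110001001 + 1
= 1110010110001010 (represents -6774)


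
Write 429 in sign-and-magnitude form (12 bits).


Sign bit: 0 (positive)
Magnitude: 429 = 00110101101
= 000110101101


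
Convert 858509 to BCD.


Each digit → 4-bit binary:
  8 → 1000
  5 → 0101
  8 → 1000
  5 → 0101
  0 → 0000
  9 → 1001
= 1000 0101 1000 0101 0000 1001


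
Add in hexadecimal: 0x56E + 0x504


Align and add column by column (LSB to MSB, each column mod 16 with carry):
  056E
+ 0504
  ----
  col 0: E(14) + 4(4) + 0 (carry in) = 18 → 2(2), carry out 1
  col 1: 6(6) + 0(0) + 1 (carry in) = 7 → 7(7), carry out 0
  col 2: 5(5) + 5(5) + 0 (carry in) = 10 → A(10), carry out 0
  col 3: 0(0) + 0(0) + 0 (carry in) = 0 → 0(0), carry out 0
Reading digits MSB→LSB: 0A72
Strip leading zeros: A72
= 0xA72


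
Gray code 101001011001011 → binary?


Gray code: 101001011001011
MSB stays the same: 1
Each subsequent bit = prev_binary XOR current_gray:
  B[1] = 1 XOR 0 = 1
  B[2] = 1 XOR 1 = 0
  B[3] = 0 XOR 0 = 0
  B[4] = 0 XOR 0 = 0
  B[5] = 0 XOR 1 = 1
  B[6] = 1 XOR 0 = 1
  B[7] = 1 XOR 1 = 0
  B[8] = 0 XOR 1 = 1
  B[9] = 1 XOR 0 = 1
  B[10] = 1 XOR 0 = 1
  B[11] = 1 XOR 1 = 0
  B[12] = 0 XOR 0 = 0
  B[13] = 0 XOR 1 = 1
  B[14] = 1 XOR 1 = 0
= 110001101110010 (25458 decimal)


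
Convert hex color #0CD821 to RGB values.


Hex: #0CD821
R = 0C₁₆ = 12
G = D8₁₆ = 216
B = 21₁₆ = 33
= RGB(12, 216, 33)


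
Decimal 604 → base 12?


Divide by 12 repeatedly:
604 ÷ 12 = 50 remainder 4
50 ÷ 12 = 4 remainder 2
4 ÷ 12 = 0 remainder 4
Reading remainders bottom-up:
= 424


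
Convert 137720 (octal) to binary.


Each octal digit → 3 binary bits:
  1 = 001
  3 = 011
  7 = 111
  7 = 111
  2 = 010
  0 = 000
Concatenate: 001 011 111 111 010 000
= 001011111111010000


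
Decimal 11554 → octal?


Divide by 8 repeatedly:
11554 ÷ 8 = 1444 remainder 2
1444 ÷ 8 = 180 remainder 4
180 ÷ 8 = 22 remainder 4
22 ÷ 8 = 2 remainder 6
2 ÷ 8 = 0 remainder 2
Reading remainders bottom-up:
= 0o26442


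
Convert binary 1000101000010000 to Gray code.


Binary: 1000101000010000
Gray code: G = B XOR (B >> 1)
B >> 1 = 0100010100001000
1000101000010000 XOR 0100010100001000:
  1 XOR 0 = 1
  0 XOR 1 = 1
  0 XOR 0 = 0
  0 XOR 0 = 0
  1 XOR 0 = 1
  0 XOR 1 = 1
  1 XOR 0 = 1
  0 XOR 1 = 1
  0 XOR 0 = 0
  0 XOR 0 = 0
  0 XOR 0 = 0
  1 XOR 0 = 1
  0 XOR 1 = 1
  0 XOR 0 = 0
  0 XOR 0 = 0
  0 XOR 0 = 0
= 1100111100011000


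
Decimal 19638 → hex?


Divide by 16 repeatedly:
19638 ÷ 16 = 1227 remainder 6 (6)
1227 ÷ 16 = 76 remainder 11 (B)
76 ÷ 16 = 4 remainder 12 (C)
4 ÷ 16 = 0 remainder 4 (4)
Reading remainders bottom-up:
= 0x4CB6


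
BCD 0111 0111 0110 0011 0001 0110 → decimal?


Each 4-bit group → digit:
  0111 → 7
  0111 → 7
  0110 → 6
  0011 → 3
  0001 → 1
  0110 → 6
= 776316


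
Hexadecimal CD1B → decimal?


Positional values:
Position 0: B × 16^0 = 11 × 1 = 11
Position 1: 1 × 16^1 = 1 × 16 = 16
Position 2: D × 16^2 = 13 × 256 = 3328
Position 3: C × 16^3 = 12 × 4096 = 49152
Sum = 11 + 16 + 3328 + 49152
= 52507


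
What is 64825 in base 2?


Divide by 2 repeatedly:
64825 ÷ 2 = 32412 remainder 1
32412 ÷ 2 = 16206 remainder 0
16206 ÷ 2 = 8103 remainder 0
8103 ÷ 2 = 4051 remainder 1
4051 ÷ 2 = 2025 remainder 1
2025 ÷ 2 = 1012 remainder 1
1012 ÷ 2 = 506 remainder 0
506 ÷ 2 = 253 remainder 0
253 ÷ 2 = 126 remainder 1
126 ÷ 2 = 63 remainder 0
63 ÷ 2 = 31 remainder 1
31 ÷ 2 = 15 remainder 1
15 ÷ 2 = 7 remainder 1
7 ÷ 2 = 3 remainder 1
3 ÷ 2 = 1 remainder 1
1 ÷ 2 = 0 remainder 1
Reading remainders bottom-up:
= 1111110100111001


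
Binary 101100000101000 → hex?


Group into 4-bit nibbles: 0101100000101000
  0101 = 5
  1000 = 8
  0010 = 2
  1000 = 8
= 0x5828


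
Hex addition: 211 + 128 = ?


Align and add column by column (LSB to MSB, each column mod 16 with carry):
  0211
+ 0128
  ----
  col 0: 1(1) + 8(8) + 0 (carry in) = 9 → 9(9), carry out 0
  col 1: 1(1) + 2(2) + 0 (carry in) = 3 → 3(3), carry out 0
  col 2: 2(2) + 1(1) + 0 (carry in) = 3 → 3(3), carry out 0
  col 3: 0(0) + 0(0) + 0 (carry in) = 0 → 0(0), carry out 0
Reading digits MSB→LSB: 0339
Strip leading zeros: 339
= 0x339


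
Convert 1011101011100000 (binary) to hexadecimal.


Group into 4-bit nibbles: 1011101011100000
  1011 = B
  1010 = A
  1110 = E
  0000 = 0
= 0xBAE0


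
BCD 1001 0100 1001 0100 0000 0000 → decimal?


Each 4-bit group → digit:
  1001 → 9
  0100 → 4
  1001 → 9
  0100 → 4
  0000 → 0
  0000 → 0
= 949400


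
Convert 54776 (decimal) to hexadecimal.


Divide by 16 repeatedly:
54776 ÷ 16 = 3423 remainder 8 (8)
3423 ÷ 16 = 213 remainder 15 (F)
213 ÷ 16 = 13 remainder 5 (5)
13 ÷ 16 = 0 remainder 13 (D)
Reading remainders bottom-up:
= 0xD5F8


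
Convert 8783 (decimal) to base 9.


Divide by 9 repeatedly:
8783 ÷ 9 = 975 remainder 8
975 ÷ 9 = 108 remainder 3
108 ÷ 9 = 12 remainder 0
12 ÷ 9 = 1 remainder 3
1 ÷ 9 = 0 remainder 1
Reading remainders bottom-up:
= 13038


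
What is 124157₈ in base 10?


Positional values:
Position 0: 7 × 8^0 = 7
Position 1: 5 × 8^1 = 40
Position 2: 1 × 8^2 = 64
Position 3: 4 × 8^3 = 2048
Position 4: 2 × 8^4 = 8192
Position 5: 1 × 8^5 = 32768
Sum = 7 + 40 + 64 + 2048 + 8192 + 32768
= 43119


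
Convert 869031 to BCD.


Each digit → 4-bit binary:
  8 → 1000
  6 → 0110
  9 → 1001
  0 → 0000
  3 → 0011
  1 → 0001
= 1000 0110 1001 0000 0011 0001


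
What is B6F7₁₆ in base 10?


Positional values:
Position 0: 7 × 16^0 = 7 × 1 = 7
Position 1: F × 16^1 = 15 × 16 = 240
Position 2: 6 × 16^2 = 6 × 256 = 1536
Position 3: B × 16^3 = 11 × 4096 = 45056
Sum = 7 + 240 + 1536 + 45056
= 46839


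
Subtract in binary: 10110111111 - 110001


Align and subtract column by column (LSB to MSB, borrowing when needed):
  10110111111
- 00000110001
  -----------
  col 0: (1 - 0 borrow-in) - 1 → 1 - 1 = 0, borrow out 0
  col 1: (1 - 0 borrow-in) - 0 → 1 - 0 = 1, borrow out 0
  col 2: (1 - 0 borrow-in) - 0 → 1 - 0 = 1, borrow out 0
  col 3: (1 - 0 borrow-in) - 0 → 1 - 0 = 1, borrow out 0
  col 4: (1 - 0 borrow-in) - 1 → 1 - 1 = 0, borrow out 0
  col 5: (1 - 0 borrow-in) - 1 → 1 - 1 = 0, borrow out 0
  col 6: (0 - 0 borrow-in) - 0 → 0 - 0 = 0, borrow out 0
  col 7: (1 - 0 borrow-in) - 0 → 1 - 0 = 1, borrow out 0
  col 8: (1 - 0 borrow-in) - 0 → 1 - 0 = 1, borrow out 0
  col 9: (0 - 0 borrow-in) - 0 → 0 - 0 = 0, borrow out 0
  col 10: (1 - 0 borrow-in) - 0 → 1 - 0 = 1, borrow out 0
Reading bits MSB→LSB: 10110001110
Strip leading zeros: 10110001110
= 10110001110


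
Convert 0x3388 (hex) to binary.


Each hex digit → 4 binary bits:
  3 = 0011
  3 = 0011
  8 = 1000
  8 = 1000
Concatenate: 0011 0011 1000 1000
= 0011001110001000


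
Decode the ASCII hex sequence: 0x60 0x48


Codes (hex): 0x60 0x48
Per-code ASCII lookup:
  0x60 = 96  (special character) → '`'
  0x48 = 72  (range 65-90: uppercase, 72 - 65 = 7) → 'H'
= '`H'


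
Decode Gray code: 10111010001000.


Gray code: 10111010001000
MSB stays the same: 1
Each subsequent bit = prev_binary XOR current_gray:
  B[1] = 1 XOR 0 = 1
  B[2] = 1 XOR 1 = 0
  B[3] = 0 XOR 1 = 1
  B[4] = 1 XOR 1 = 0
  B[5] = 0 XOR 0 = 0
  B[6] = 0 XOR 1 = 1
  B[7] = 1 XOR 0 = 1
  B[8] = 1 XOR 0 = 1
  B[9] = 1 XOR 0 = 1
  B[10] = 1 XOR 1 = 0
  B[11] = 0 XOR 0 = 0
  B[12] = 0 XOR 0 = 0
  B[13] = 0 XOR 0 = 0
= 11010011110000 (13552 decimal)


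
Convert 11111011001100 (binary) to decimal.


Positional values:
Bit 2: 1 × 2^2 = 4
Bit 3: 1 × 2^3 = 8
Bit 6: 1 × 2^6 = 64
Bit 7: 1 × 2^7 = 128
Bit 9: 1 × 2^9 = 512
Bit 10: 1 × 2^10 = 1024
Bit 11: 1 × 2^11 = 2048
Bit 12: 1 × 2^12 = 4096
Bit 13: 1 × 2^13 = 8192
Sum = 4 + 8 + 64 + 128 + 512 + 1024 + 2048 + 4096 + 8192
= 16076


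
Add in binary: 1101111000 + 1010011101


Align and add column by column (LSB to MSB, carry propagating):
  01101111000
+ 01010011101
  -----------
  col 0: 0 + 1 + 0 (carry in) = 1 → bit 1, carry out 0
  col 1: 0 + 0 + 0 (carry in) = 0 → bit 0, carry out 0
  col 2: 0 + 1 + 0 (carry in) = 1 → bit 1, carry out 0
  col 3: 1 + 1 + 0 (carry in) = 2 → bit 0, carry out 1
  col 4: 1 + 1 + 1 (carry in) = 3 → bit 1, carry out 1
  col 5: 1 + 0 + 1 (carry in) = 2 → bit 0, carry out 1
  col 6: 1 + 0 + 1 (carry in) = 2 → bit 0, carry out 1
  col 7: 0 + 1 + 1 (carry in) = 2 → bit 0, carry out 1
  col 8: 1 + 0 + 1 (carry in) = 2 → bit 0, carry out 1
  col 9: 1 + 1 + 1 (carry in) = 3 → bit 1, carry out 1
  col 10: 0 + 0 + 1 (carry in) = 1 → bit 1, carry out 0
Reading bits MSB→LSB: 11000010101
Strip leading zeros: 11000010101
= 11000010101


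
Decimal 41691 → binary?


Divide by 2 repeatedly:
41691 ÷ 2 = 20845 remainder 1
20845 ÷ 2 = 10422 remainder 1
10422 ÷ 2 = 5211 remainder 0
5211 ÷ 2 = 2605 remainder 1
2605 ÷ 2 = 1302 remainder 1
1302 ÷ 2 = 651 remainder 0
651 ÷ 2 = 325 remainder 1
325 ÷ 2 = 162 remainder 1
162 ÷ 2 = 81 remainder 0
81 ÷ 2 = 40 remainder 1
40 ÷ 2 = 20 remainder 0
20 ÷ 2 = 10 remainder 0
10 ÷ 2 = 5 remainder 0
5 ÷ 2 = 2 remainder 1
2 ÷ 2 = 1 remainder 0
1 ÷ 2 = 0 remainder 1
Reading remainders bottom-up:
= 1010001011011011


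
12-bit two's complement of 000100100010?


Original: 000100100010
Step 1 - Invert all bits: 111011011101
Step 2 - Add 1: 111011011101 + 1
= 111011011110 (represents -290)


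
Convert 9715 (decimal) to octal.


Divide by 8 repeatedly:
9715 ÷ 8 = 1214 remainder 3
1214 ÷ 8 = 151 remainder 6
151 ÷ 8 = 18 remainder 7
18 ÷ 8 = 2 remainder 2
2 ÷ 8 = 0 remainder 2
Reading remainders bottom-up:
= 0o22763


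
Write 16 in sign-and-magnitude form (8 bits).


Sign bit: 0 (positive)
Magnitude: 16 = 0010000
= 00010000


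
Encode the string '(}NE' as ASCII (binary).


String: '(}NE'  (4 characters)
Per-character ASCII lookup:
  '(': special character: '(' = 40 → 101000
  '}': special character: '}' = 125 → 1111101
  'N': uppercase starts at 65: 'N' = 65 + 13 = 78 → 1001110
  'E': uppercase starts at 65: 'E' = 65 + 4 = 69 → 1000101
= 101000 1111101 1001110 1000101


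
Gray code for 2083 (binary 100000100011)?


Binary: 100000100011
Gray code: G = B XOR (B >> 1)
B >> 1 = 010000010001
100000100011 XOR 010000010001:
  1 XOR 0 = 1
  0 XOR 1 = 1
  0 XOR 0 = 0
  0 XOR 0 = 0
  0 XOR 0 = 0
  0 XOR 0 = 0
  1 XOR 0 = 1
  0 XOR 1 = 1
  0 XOR 0 = 0
  0 XOR 0 = 0
  1 XOR 0 = 1
  1 XOR 1 = 0
= 110000110010


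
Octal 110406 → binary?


Each octal digit → 3 binary bits:
  1 = 001
  1 = 001
  0 = 000
  4 = 100
  0 = 000
  6 = 110
Concatenate: 001 001 000 100 000 110
= 001001000100000110


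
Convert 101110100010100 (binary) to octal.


Group into 3-bit groups: 101110100010100
  101 = 5
  110 = 6
  100 = 4
  010 = 2
  100 = 4
= 0o56424


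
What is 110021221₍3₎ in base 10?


Positional values (base 3):
  1 × 3^0 = 1 × 1 = 1
  2 × 3^1 = 2 × 3 = 6
  2 × 3^2 = 2 × 9 = 18
  1 × 3^3 = 1 × 27 = 27
  2 × 3^4 = 2 × 81 = 162
  0 × 3^5 = 0 × 243 = 0
  0 × 3^6 = 0 × 729 = 0
  1 × 3^7 = 1 × 2187 = 2187
  1 × 3^8 = 1 × 6561 = 6561
Sum = 1 + 6 + 18 + 27 + 162 + 0 + 0 + 2187 + 6561
= 8962


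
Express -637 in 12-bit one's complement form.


Original: 001001111101
Invert all bits:
  bit 0: 0 → 1
  bit 1: 0 → 1
  bit 2: 1 → 0
  bit 3: 0 → 1
  bit 4: 0 → 1
  bit 5: 1 → 0
  bit 6: 1 → 0
  bit 7: 1 → 0
  bit 8: 1 → 0
  bit 9: 1 → 0
  bit 10: 0 → 1
  bit 11: 1 → 0
= 110110000010


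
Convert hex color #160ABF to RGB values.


Hex: #160ABF
R = 16₁₆ = 22
G = 0A₁₆ = 10
B = BF₁₆ = 191
= RGB(22, 10, 191)


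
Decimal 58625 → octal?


Divide by 8 repeatedly:
58625 ÷ 8 = 7328 remainder 1
7328 ÷ 8 = 916 remainder 0
916 ÷ 8 = 114 remainder 4
114 ÷ 8 = 14 remainder 2
14 ÷ 8 = 1 remainder 6
1 ÷ 8 = 0 remainder 1
Reading remainders bottom-up:
= 0o162401


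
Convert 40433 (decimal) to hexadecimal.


Divide by 16 repeatedly:
40433 ÷ 16 = 2527 remainder 1 (1)
2527 ÷ 16 = 157 remainder 15 (F)
157 ÷ 16 = 9 remainder 13 (D)
9 ÷ 16 = 0 remainder 9 (9)
Reading remainders bottom-up:
= 0x9DF1


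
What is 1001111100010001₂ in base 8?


Group into 3-bit groups: 001001111100010001
  001 = 1
  001 = 1
  111 = 7
  100 = 4
  010 = 2
  001 = 1
= 0o117421


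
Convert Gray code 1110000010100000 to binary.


Gray code: 1110000010100000
MSB stays the same: 1
Each subsequent bit = prev_binary XOR current_gray:
  B[1] = 1 XOR 1 = 0
  B[2] = 0 XOR 1 = 1
  B[3] = 1 XOR 0 = 1
  B[4] = 1 XOR 0 = 1
  B[5] = 1 XOR 0 = 1
  B[6] = 1 XOR 0 = 1
  B[7] = 1 XOR 0 = 1
  B[8] = 1 XOR 1 = 0
  B[9] = 0 XOR 0 = 0
  B[10] = 0 XOR 1 = 1
  B[11] = 1 XOR 0 = 1
  B[12] = 1 XOR 0 = 1
  B[13] = 1 XOR 0 = 1
  B[14] = 1 XOR 0 = 1
  B[15] = 1 XOR 0 = 1
= 1011111100111111 (48959 decimal)


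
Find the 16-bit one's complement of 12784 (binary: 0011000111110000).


Original: 0011000111110000
Invert all bits:
  bit 0: 0 → 1
  bit 1: 0 → 1
  bit 2: 1 → 0
  bit 3: 1 → 0
  bit 4: 0 → 1
  bit 5: 0 → 1
  bit 6: 0 → 1
  bit 7: 1 → 0
  bit 8: 1 → 0
  bit 9: 1 → 0
  bit 10: 1 → 0
  bit 11: 1 → 0
  bit 12: 0 → 1
  bit 13: 0 → 1
  bit 14: 0 → 1
  bit 15: 0 → 1
= 1100111000001111


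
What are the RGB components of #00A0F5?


Hex: #00A0F5
R = 00₁₆ = 0
G = A0₁₆ = 160
B = F5₁₆ = 245
= RGB(0, 160, 245)


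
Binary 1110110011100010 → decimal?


Positional values:
Bit 1: 1 × 2^1 = 2
Bit 5: 1 × 2^5 = 32
Bit 6: 1 × 2^6 = 64
Bit 7: 1 × 2^7 = 128
Bit 10: 1 × 2^10 = 1024
Bit 11: 1 × 2^11 = 2048
Bit 13: 1 × 2^13 = 8192
Bit 14: 1 × 2^14 = 16384
Bit 15: 1 × 2^15 = 32768
Sum = 2 + 32 + 64 + 128 + 1024 + 2048 + 8192 + 16384 + 32768
= 60642


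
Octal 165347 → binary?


Each octal digit → 3 binary bits:
  1 = 001
  6 = 110
  5 = 101
  3 = 011
  4 = 100
  7 = 111
Concatenate: 001 110 101 011 100 111
= 001110101011100111


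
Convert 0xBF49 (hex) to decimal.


Positional values:
Position 0: 9 × 16^0 = 9 × 1 = 9
Position 1: 4 × 16^1 = 4 × 16 = 64
Position 2: F × 16^2 = 15 × 256 = 3840
Position 3: B × 16^3 = 11 × 4096 = 45056
Sum = 9 + 64 + 3840 + 45056
= 48969


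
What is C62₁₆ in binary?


Each hex digit → 4 binary bits:
  C = 1100
  6 = 0110
  2 = 0010
Concatenate: 1100 0110 0010
= 110001100010


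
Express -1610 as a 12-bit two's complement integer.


Original: 011001001010
Step 1 - Invert all bits: 100110110101
Step 2 - Add 1: 100110110101 + 1
= 100110110110 (represents -1610)


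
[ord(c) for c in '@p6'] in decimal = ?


String: '@p6'  (3 characters)
Per-character ASCII lookup:
  '@': special character: '@' = 64
  'p': lowercase starts at 97: 'p' = 97 + 15 = 112
  '6': digits start at 48: '6' = 48 + 6 = 54
= 64 112 54


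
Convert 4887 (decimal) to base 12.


Divide by 12 repeatedly:
4887 ÷ 12 = 407 remainder 3
407 ÷ 12 = 33 remainder 11
33 ÷ 12 = 2 remainder 9
2 ÷ 12 = 0 remainder 2
Reading remainders bottom-up:
= 29B3


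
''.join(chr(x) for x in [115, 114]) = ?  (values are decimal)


Codes (decimal): 115 114
Per-code ASCII lookup:
  115  (range 97-122: lowercase, 115 - 97 = 18) → 's'
  114  (range 97-122: lowercase, 114 - 97 = 17) → 'r'
= 'sr'


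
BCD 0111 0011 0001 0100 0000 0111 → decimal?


Each 4-bit group → digit:
  0111 → 7
  0011 → 3
  0001 → 1
  0100 → 4
  0000 → 0
  0111 → 7
= 731407


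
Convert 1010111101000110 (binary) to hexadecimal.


Group into 4-bit nibbles: 1010111101000110
  1010 = A
  1111 = F
  0100 = 4
  0110 = 6
= 0xAF46


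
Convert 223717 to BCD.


Each digit → 4-bit binary:
  2 → 0010
  2 → 0010
  3 → 0011
  7 → 0111
  1 → 0001
  7 → 0111
= 0010 0010 0011 0111 0001 0111


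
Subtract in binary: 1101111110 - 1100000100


Align and subtract column by column (LSB to MSB, borrowing when needed):
  1101111110
- 1100000100
  ----------
  col 0: (0 - 0 borrow-in) - 0 → 0 - 0 = 0, borrow out 0
  col 1: (1 - 0 borrow-in) - 0 → 1 - 0 = 1, borrow out 0
  col 2: (1 - 0 borrow-in) - 1 → 1 - 1 = 0, borrow out 0
  col 3: (1 - 0 borrow-in) - 0 → 1 - 0 = 1, borrow out 0
  col 4: (1 - 0 borrow-in) - 0 → 1 - 0 = 1, borrow out 0
  col 5: (1 - 0 borrow-in) - 0 → 1 - 0 = 1, borrow out 0
  col 6: (1 - 0 borrow-in) - 0 → 1 - 0 = 1, borrow out 0
  col 7: (0 - 0 borrow-in) - 0 → 0 - 0 = 0, borrow out 0
  col 8: (1 - 0 borrow-in) - 1 → 1 - 1 = 0, borrow out 0
  col 9: (1 - 0 borrow-in) - 1 → 1 - 1 = 0, borrow out 0
Reading bits MSB→LSB: 0001111010
Strip leading zeros: 1111010
= 1111010


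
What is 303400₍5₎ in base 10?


Positional values (base 5):
  0 × 5^0 = 0 × 1 = 0
  0 × 5^1 = 0 × 5 = 0
  4 × 5^2 = 4 × 25 = 100
  3 × 5^3 = 3 × 125 = 375
  0 × 5^4 = 0 × 625 = 0
  3 × 5^5 = 3 × 3125 = 9375
Sum = 0 + 0 + 100 + 375 + 0 + 9375
= 9850


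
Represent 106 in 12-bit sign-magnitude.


Sign bit: 0 (positive)
Magnitude: 106 = 00001101010
= 000001101010


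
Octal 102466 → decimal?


Positional values:
Position 0: 6 × 8^0 = 6
Position 1: 6 × 8^1 = 48
Position 2: 4 × 8^2 = 256
Position 3: 2 × 8^3 = 1024
Position 4: 0 × 8^4 = 0
Position 5: 1 × 8^5 = 32768
Sum = 6 + 48 + 256 + 1024 + 0 + 32768
= 34102


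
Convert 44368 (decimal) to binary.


Divide by 2 repeatedly:
44368 ÷ 2 = 22184 remainder 0
22184 ÷ 2 = 11092 remainder 0
11092 ÷ 2 = 5546 remainder 0
5546 ÷ 2 = 2773 remainder 0
2773 ÷ 2 = 1386 remainder 1
1386 ÷ 2 = 693 remainder 0
693 ÷ 2 = 346 remainder 1
346 ÷ 2 = 173 remainder 0
173 ÷ 2 = 86 remainder 1
86 ÷ 2 = 43 remainder 0
43 ÷ 2 = 21 remainder 1
21 ÷ 2 = 10 remainder 1
10 ÷ 2 = 5 remainder 0
5 ÷ 2 = 2 remainder 1
2 ÷ 2 = 1 remainder 0
1 ÷ 2 = 0 remainder 1
Reading remainders bottom-up:
= 1010110101010000


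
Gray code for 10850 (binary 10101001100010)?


Binary: 10101001100010
Gray code: G = B XOR (B >> 1)
B >> 1 = 01010100110001
10101001100010 XOR 01010100110001:
  1 XOR 0 = 1
  0 XOR 1 = 1
  1 XOR 0 = 1
  0 XOR 1 = 1
  1 XOR 0 = 1
  0 XOR 1 = 1
  0 XOR 0 = 0
  1 XOR 0 = 1
  1 XOR 1 = 0
  0 XOR 1 = 1
  0 XOR 0 = 0
  0 XOR 0 = 0
  1 XOR 0 = 1
  0 XOR 1 = 1
= 11111101010011


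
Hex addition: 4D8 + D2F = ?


Align and add column by column (LSB to MSB, each column mod 16 with carry):
  04D8
+ 0D2F
  ----
  col 0: 8(8) + F(15) + 0 (carry in) = 23 → 7(7), carry out 1
  col 1: D(13) + 2(2) + 1 (carry in) = 16 → 0(0), carry out 1
  col 2: 4(4) + D(13) + 1 (carry in) = 18 → 2(2), carry out 1
  col 3: 0(0) + 0(0) + 1 (carry in) = 1 → 1(1), carry out 0
Reading digits MSB→LSB: 1207
Strip leading zeros: 1207
= 0x1207


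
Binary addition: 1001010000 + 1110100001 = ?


Align and add column by column (LSB to MSB, carry propagating):
  01001010000
+ 01110100001
  -----------
  col 0: 0 + 1 + 0 (carry in) = 1 → bit 1, carry out 0
  col 1: 0 + 0 + 0 (carry in) = 0 → bit 0, carry out 0
  col 2: 0 + 0 + 0 (carry in) = 0 → bit 0, carry out 0
  col 3: 0 + 0 + 0 (carry in) = 0 → bit 0, carry out 0
  col 4: 1 + 0 + 0 (carry in) = 1 → bit 1, carry out 0
  col 5: 0 + 1 + 0 (carry in) = 1 → bit 1, carry out 0
  col 6: 1 + 0 + 0 (carry in) = 1 → bit 1, carry out 0
  col 7: 0 + 1 + 0 (carry in) = 1 → bit 1, carry out 0
  col 8: 0 + 1 + 0 (carry in) = 1 → bit 1, carry out 0
  col 9: 1 + 1 + 0 (carry in) = 2 → bit 0, carry out 1
  col 10: 0 + 0 + 1 (carry in) = 1 → bit 1, carry out 0
Reading bits MSB→LSB: 10111110001
Strip leading zeros: 10111110001
= 10111110001


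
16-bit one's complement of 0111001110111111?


Original: 0111001110111111
Invert all bits:
  bit 0: 0 → 1
  bit 1: 1 → 0
  bit 2: 1 → 0
  bit 3: 1 → 0
  bit 4: 0 → 1
  bit 5: 0 → 1
  bit 6: 1 → 0
  bit 7: 1 → 0
  bit 8: 1 → 0
  bit 9: 0 → 1
  bit 10: 1 → 0
  bit 11: 1 → 0
  bit 12: 1 → 0
  bit 13: 1 → 0
  bit 14: 1 → 0
  bit 15: 1 → 0
= 1000110001000000


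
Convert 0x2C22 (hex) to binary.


Each hex digit → 4 binary bits:
  2 = 0010
  C = 1100
  2 = 0010
  2 = 0010
Concatenate: 0010 1100 0010 0010
= 0010110000100010


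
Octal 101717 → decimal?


Positional values:
Position 0: 7 × 8^0 = 7
Position 1: 1 × 8^1 = 8
Position 2: 7 × 8^2 = 448
Position 3: 1 × 8^3 = 512
Position 4: 0 × 8^4 = 0
Position 5: 1 × 8^5 = 32768
Sum = 7 + 8 + 448 + 512 + 0 + 32768
= 33743


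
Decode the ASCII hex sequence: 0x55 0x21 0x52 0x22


Codes (hex): 0x55 0x21 0x52 0x22
Per-code ASCII lookup:
  0x55 = 85  (range 65-90: uppercase, 85 - 65 = 20) → 'U'
  0x21 = 33  (special character) → '!'
  0x52 = 82  (range 65-90: uppercase, 82 - 65 = 17) → 'R'
  0x22 = 34  (special character) → '"'
= 'U!R"'


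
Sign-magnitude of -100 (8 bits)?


Sign bit: 1 (negative)
Magnitude: 100 = 1100100
= 11100100


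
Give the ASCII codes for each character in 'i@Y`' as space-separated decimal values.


String: 'i@Y`'  (4 characters)
Per-character ASCII lookup:
  'i': lowercase starts at 97: 'i' = 97 + 8 = 105
  '@': special character: '@' = 64
  'Y': uppercase starts at 65: 'Y' = 65 + 24 = 89
  '`': special character: '`' = 96
= 105 64 89 96


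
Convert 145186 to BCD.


Each digit → 4-bit binary:
  1 → 0001
  4 → 0100
  5 → 0101
  1 → 0001
  8 → 1000
  6 → 0110
= 0001 0100 0101 0001 1000 0110


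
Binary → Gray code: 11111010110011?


Binary: 11111010110011
Gray code: G = B XOR (B >> 1)
B >> 1 = 01111101011001
11111010110011 XOR 01111101011001:
  1 XOR 0 = 1
  1 XOR 1 = 0
  1 XOR 1 = 0
  1 XOR 1 = 0
  1 XOR 1 = 0
  0 XOR 1 = 1
  1 XOR 0 = 1
  0 XOR 1 = 1
  1 XOR 0 = 1
  1 XOR 1 = 0
  0 XOR 1 = 1
  0 XOR 0 = 0
  1 XOR 0 = 1
  1 XOR 1 = 0
= 10000111101010


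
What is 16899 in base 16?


Divide by 16 repeatedly:
16899 ÷ 16 = 1056 remainder 3 (3)
1056 ÷ 16 = 66 remainder 0 (0)
66 ÷ 16 = 4 remainder 2 (2)
4 ÷ 16 = 0 remainder 4 (4)
Reading remainders bottom-up:
= 0x4203


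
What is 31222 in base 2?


Divide by 2 repeatedly:
31222 ÷ 2 = 15611 remainder 0
15611 ÷ 2 = 7805 remainder 1
7805 ÷ 2 = 3902 remainder 1
3902 ÷ 2 = 1951 remainder 0
1951 ÷ 2 = 975 remainder 1
975 ÷ 2 = 487 remainder 1
487 ÷ 2 = 243 remainder 1
243 ÷ 2 = 121 remainder 1
121 ÷ 2 = 60 remainder 1
60 ÷ 2 = 30 remainder 0
30 ÷ 2 = 15 remainder 0
15 ÷ 2 = 7 remainder 1
7 ÷ 2 = 3 remainder 1
3 ÷ 2 = 1 remainder 1
1 ÷ 2 = 0 remainder 1
Reading remainders bottom-up:
= 111100111110110


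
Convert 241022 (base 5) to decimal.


Positional values (base 5):
  2 × 5^0 = 2 × 1 = 2
  2 × 5^1 = 2 × 5 = 10
  0 × 5^2 = 0 × 25 = 0
  1 × 5^3 = 1 × 125 = 125
  4 × 5^4 = 4 × 625 = 2500
  2 × 5^5 = 2 × 3125 = 6250
Sum = 2 + 10 + 0 + 125 + 2500 + 6250
= 8887


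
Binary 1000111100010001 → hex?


Group into 4-bit nibbles: 1000111100010001
  1000 = 8
  1111 = F
  0001 = 1
  0001 = 1
= 0x8F11


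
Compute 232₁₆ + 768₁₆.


Align and add column by column (LSB to MSB, each column mod 16 with carry):
  0232
+ 0768
  ----
  col 0: 2(2) + 8(8) + 0 (carry in) = 10 → A(10), carry out 0
  col 1: 3(3) + 6(6) + 0 (carry in) = 9 → 9(9), carry out 0
  col 2: 2(2) + 7(7) + 0 (carry in) = 9 → 9(9), carry out 0
  col 3: 0(0) + 0(0) + 0 (carry in) = 0 → 0(0), carry out 0
Reading digits MSB→LSB: 099A
Strip leading zeros: 99A
= 0x99A


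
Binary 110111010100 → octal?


Group into 3-bit groups: 110111010100
  110 = 6
  111 = 7
  010 = 2
  100 = 4
= 0o6724


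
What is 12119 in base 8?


Divide by 8 repeatedly:
12119 ÷ 8 = 1514 remainder 7
1514 ÷ 8 = 189 remainder 2
189 ÷ 8 = 23 remainder 5
23 ÷ 8 = 2 remainder 7
2 ÷ 8 = 0 remainder 2
Reading remainders bottom-up:
= 0o27527


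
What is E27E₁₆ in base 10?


Positional values:
Position 0: E × 16^0 = 14 × 1 = 14
Position 1: 7 × 16^1 = 7 × 16 = 112
Position 2: 2 × 16^2 = 2 × 256 = 512
Position 3: E × 16^3 = 14 × 4096 = 57344
Sum = 14 + 112 + 512 + 57344
= 57982


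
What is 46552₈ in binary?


Each octal digit → 3 binary bits:
  4 = 100
  6 = 110
  5 = 101
  5 = 101
  2 = 010
Concatenate: 100 110 101 101 010
= 100110101101010


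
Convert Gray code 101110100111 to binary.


Gray code: 101110100111
MSB stays the same: 1
Each subsequent bit = prev_binary XOR current_gray:
  B[1] = 1 XOR 0 = 1
  B[2] = 1 XOR 1 = 0
  B[3] = 0 XOR 1 = 1
  B[4] = 1 XOR 1 = 0
  B[5] = 0 XOR 0 = 0
  B[6] = 0 XOR 1 = 1
  B[7] = 1 XOR 0 = 1
  B[8] = 1 XOR 0 = 1
  B[9] = 1 XOR 1 = 0
  B[10] = 0 XOR 1 = 1
  B[11] = 1 XOR 1 = 0
= 110100111010 (3386 decimal)


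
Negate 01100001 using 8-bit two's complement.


Original: 01100001
Step 1 - Invert all bits: 10011110
Step 2 - Add 1: 10011110 + 1
= 10011111 (represents -97)


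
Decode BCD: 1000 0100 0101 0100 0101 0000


Each 4-bit group → digit:
  1000 → 8
  0100 → 4
  0101 → 5
  0100 → 4
  0101 → 5
  0000 → 0
= 845450


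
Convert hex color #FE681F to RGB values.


Hex: #FE681F
R = FE₁₆ = 254
G = 68₁₆ = 104
B = 1F₁₆ = 31
= RGB(254, 104, 31)


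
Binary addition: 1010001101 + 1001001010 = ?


Align and add column by column (LSB to MSB, carry propagating):
  01010001101
+ 01001001010
  -----------
  col 0: 1 + 0 + 0 (carry in) = 1 → bit 1, carry out 0
  col 1: 0 + 1 + 0 (carry in) = 1 → bit 1, carry out 0
  col 2: 1 + 0 + 0 (carry in) = 1 → bit 1, carry out 0
  col 3: 1 + 1 + 0 (carry in) = 2 → bit 0, carry out 1
  col 4: 0 + 0 + 1 (carry in) = 1 → bit 1, carry out 0
  col 5: 0 + 0 + 0 (carry in) = 0 → bit 0, carry out 0
  col 6: 0 + 1 + 0 (carry in) = 1 → bit 1, carry out 0
  col 7: 1 + 0 + 0 (carry in) = 1 → bit 1, carry out 0
  col 8: 0 + 0 + 0 (carry in) = 0 → bit 0, carry out 0
  col 9: 1 + 1 + 0 (carry in) = 2 → bit 0, carry out 1
  col 10: 0 + 0 + 1 (carry in) = 1 → bit 1, carry out 0
Reading bits MSB→LSB: 10011010111
Strip leading zeros: 10011010111
= 10011010111


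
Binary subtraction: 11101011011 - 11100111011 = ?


Align and subtract column by column (LSB to MSB, borrowing when needed):
  11101011011
- 11100111011
  -----------
  col 0: (1 - 0 borrow-in) - 1 → 1 - 1 = 0, borrow out 0
  col 1: (1 - 0 borrow-in) - 1 → 1 - 1 = 0, borrow out 0
  col 2: (0 - 0 borrow-in) - 0 → 0 - 0 = 0, borrow out 0
  col 3: (1 - 0 borrow-in) - 1 → 1 - 1 = 0, borrow out 0
  col 4: (1 - 0 borrow-in) - 1 → 1 - 1 = 0, borrow out 0
  col 5: (0 - 0 borrow-in) - 1 → borrow from next column: (0+2) - 1 = 1, borrow out 1
  col 6: (1 - 1 borrow-in) - 0 → 0 - 0 = 0, borrow out 0
  col 7: (0 - 0 borrow-in) - 0 → 0 - 0 = 0, borrow out 0
  col 8: (1 - 0 borrow-in) - 1 → 1 - 1 = 0, borrow out 0
  col 9: (1 - 0 borrow-in) - 1 → 1 - 1 = 0, borrow out 0
  col 10: (1 - 0 borrow-in) - 1 → 1 - 1 = 0, borrow out 0
Reading bits MSB→LSB: 00000100000
Strip leading zeros: 100000
= 100000


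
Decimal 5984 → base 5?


Divide by 5 repeatedly:
5984 ÷ 5 = 1196 remainder 4
1196 ÷ 5 = 239 remainder 1
239 ÷ 5 = 47 remainder 4
47 ÷ 5 = 9 remainder 2
9 ÷ 5 = 1 remainder 4
1 ÷ 5 = 0 remainder 1
Reading remainders bottom-up:
= 142414


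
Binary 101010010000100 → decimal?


Positional values:
Bit 2: 1 × 2^2 = 4
Bit 7: 1 × 2^7 = 128
Bit 10: 1 × 2^10 = 1024
Bit 12: 1 × 2^12 = 4096
Bit 14: 1 × 2^14 = 16384
Sum = 4 + 128 + 1024 + 4096 + 16384
= 21636


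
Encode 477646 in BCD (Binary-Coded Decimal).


Each digit → 4-bit binary:
  4 → 0100
  7 → 0111
  7 → 0111
  6 → 0110
  4 → 0100
  6 → 0110
= 0100 0111 0111 0110 0100 0110


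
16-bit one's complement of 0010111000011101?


Original: 0010111000011101
Invert all bits:
  bit 0: 0 → 1
  bit 1: 0 → 1
  bit 2: 1 → 0
  bit 3: 0 → 1
  bit 4: 1 → 0
  bit 5: 1 → 0
  bit 6: 1 → 0
  bit 7: 0 → 1
  bit 8: 0 → 1
  bit 9: 0 → 1
  bit 10: 0 → 1
  bit 11: 1 → 0
  bit 12: 1 → 0
  bit 13: 1 → 0
  bit 14: 0 → 1
  bit 15: 1 → 0
= 1101000111100010


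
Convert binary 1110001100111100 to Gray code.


Binary: 1110001100111100
Gray code: G = B XOR (B >> 1)
B >> 1 = 0111000110011110
1110001100111100 XOR 0111000110011110:
  1 XOR 0 = 1
  1 XOR 1 = 0
  1 XOR 1 = 0
  0 XOR 1 = 1
  0 XOR 0 = 0
  0 XOR 0 = 0
  1 XOR 0 = 1
  1 XOR 1 = 0
  0 XOR 1 = 1
  0 XOR 0 = 0
  1 XOR 0 = 1
  1 XOR 1 = 0
  1 XOR 1 = 0
  1 XOR 1 = 0
  0 XOR 1 = 1
  0 XOR 0 = 0
= 1001001010100010


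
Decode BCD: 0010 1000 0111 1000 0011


Each 4-bit group → digit:
  0010 → 2
  1000 → 8
  0111 → 7
  1000 → 8
  0011 → 3
= 28783


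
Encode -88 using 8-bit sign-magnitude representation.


Sign bit: 1 (negative)
Magnitude: 88 = 1011000
= 11011000


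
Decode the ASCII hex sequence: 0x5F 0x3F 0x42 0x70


Codes (hex): 0x5F 0x3F 0x42 0x70
Per-code ASCII lookup:
  0x5F = 95  (special character) → '_'
  0x3F = 63  (special character) → '?'
  0x42 = 66  (range 65-90: uppercase, 66 - 65 = 1) → 'B'
  0x70 = 112  (range 97-122: lowercase, 112 - 97 = 15) → 'p'
= '_?Bp'


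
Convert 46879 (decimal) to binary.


Divide by 2 repeatedly:
46879 ÷ 2 = 23439 remainder 1
23439 ÷ 2 = 11719 remainder 1
11719 ÷ 2 = 5859 remainder 1
5859 ÷ 2 = 2929 remainder 1
2929 ÷ 2 = 1464 remainder 1
1464 ÷ 2 = 732 remainder 0
732 ÷ 2 = 366 remainder 0
366 ÷ 2 = 183 remainder 0
183 ÷ 2 = 91 remainder 1
91 ÷ 2 = 45 remainder 1
45 ÷ 2 = 22 remainder 1
22 ÷ 2 = 11 remainder 0
11 ÷ 2 = 5 remainder 1
5 ÷ 2 = 2 remainder 1
2 ÷ 2 = 1 remainder 0
1 ÷ 2 = 0 remainder 1
Reading remainders bottom-up:
= 1011011100011111


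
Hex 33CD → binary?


Each hex digit → 4 binary bits:
  3 = 0011
  3 = 0011
  C = 1100
  D = 1101
Concatenate: 0011 0011 1100 1101
= 0011001111001101


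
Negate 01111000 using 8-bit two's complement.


Original: 01111000
Step 1 - Invert all bits: 10000111
Step 2 - Add 1: 10000111 + 1
= 10001000 (represents -120)


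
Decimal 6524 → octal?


Divide by 8 repeatedly:
6524 ÷ 8 = 815 remainder 4
815 ÷ 8 = 101 remainder 7
101 ÷ 8 = 12 remainder 5
12 ÷ 8 = 1 remainder 4
1 ÷ 8 = 0 remainder 1
Reading remainders bottom-up:
= 0o14574


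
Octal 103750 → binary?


Each octal digit → 3 binary bits:
  1 = 001
  0 = 000
  3 = 011
  7 = 111
  5 = 101
  0 = 000
Concatenate: 001 000 011 111 101 000
= 001000011111101000


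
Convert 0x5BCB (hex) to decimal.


Positional values:
Position 0: B × 16^0 = 11 × 1 = 11
Position 1: C × 16^1 = 12 × 16 = 192
Position 2: B × 16^2 = 11 × 256 = 2816
Position 3: 5 × 16^3 = 5 × 4096 = 20480
Sum = 11 + 192 + 2816 + 20480
= 23499


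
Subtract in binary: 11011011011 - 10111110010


Align and subtract column by column (LSB to MSB, borrowing when needed):
  11011011011
- 10111110010
  -----------
  col 0: (1 - 0 borrow-in) - 0 → 1 - 0 = 1, borrow out 0
  col 1: (1 - 0 borrow-in) - 1 → 1 - 1 = 0, borrow out 0
  col 2: (0 - 0 borrow-in) - 0 → 0 - 0 = 0, borrow out 0
  col 3: (1 - 0 borrow-in) - 0 → 1 - 0 = 1, borrow out 0
  col 4: (1 - 0 borrow-in) - 1 → 1 - 1 = 0, borrow out 0
  col 5: (0 - 0 borrow-in) - 1 → borrow from next column: (0+2) - 1 = 1, borrow out 1
  col 6: (1 - 1 borrow-in) - 1 → borrow from next column: (0+2) - 1 = 1, borrow out 1
  col 7: (1 - 1 borrow-in) - 1 → borrow from next column: (0+2) - 1 = 1, borrow out 1
  col 8: (0 - 1 borrow-in) - 1 → borrow from next column: (-1+2) - 1 = 0, borrow out 1
  col 9: (1 - 1 borrow-in) - 0 → 0 - 0 = 0, borrow out 0
  col 10: (1 - 0 borrow-in) - 1 → 1 - 1 = 0, borrow out 0
Reading bits MSB→LSB: 00011101001
Strip leading zeros: 11101001
= 11101001


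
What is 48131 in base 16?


Divide by 16 repeatedly:
48131 ÷ 16 = 3008 remainder 3 (3)
3008 ÷ 16 = 188 remainder 0 (0)
188 ÷ 16 = 11 remainder 12 (C)
11 ÷ 16 = 0 remainder 11 (B)
Reading remainders bottom-up:
= 0xBC03


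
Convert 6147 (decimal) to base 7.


Divide by 7 repeatedly:
6147 ÷ 7 = 878 remainder 1
878 ÷ 7 = 125 remainder 3
125 ÷ 7 = 17 remainder 6
17 ÷ 7 = 2 remainder 3
2 ÷ 7 = 0 remainder 2
Reading remainders bottom-up:
= 23631


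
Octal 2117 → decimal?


Positional values:
Position 0: 7 × 8^0 = 7
Position 1: 1 × 8^1 = 8
Position 2: 1 × 8^2 = 64
Position 3: 2 × 8^3 = 1024
Sum = 7 + 8 + 64 + 1024
= 1103


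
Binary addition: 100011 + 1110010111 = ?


Align and add column by column (LSB to MSB, carry propagating):
  00000100011
+ 01110010111
  -----------
  col 0: 1 + 1 + 0 (carry in) = 2 → bit 0, carry out 1
  col 1: 1 + 1 + 1 (carry in) = 3 → bit 1, carry out 1
  col 2: 0 + 1 + 1 (carry in) = 2 → bit 0, carry out 1
  col 3: 0 + 0 + 1 (carry in) = 1 → bit 1, carry out 0
  col 4: 0 + 1 + 0 (carry in) = 1 → bit 1, carry out 0
  col 5: 1 + 0 + 0 (carry in) = 1 → bit 1, carry out 0
  col 6: 0 + 0 + 0 (carry in) = 0 → bit 0, carry out 0
  col 7: 0 + 1 + 0 (carry in) = 1 → bit 1, carry out 0
  col 8: 0 + 1 + 0 (carry in) = 1 → bit 1, carry out 0
  col 9: 0 + 1 + 0 (carry in) = 1 → bit 1, carry out 0
  col 10: 0 + 0 + 0 (carry in) = 0 → bit 0, carry out 0
Reading bits MSB→LSB: 01110111010
Strip leading zeros: 1110111010
= 1110111010


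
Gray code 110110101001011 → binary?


Gray code: 110110101001011
MSB stays the same: 1
Each subsequent bit = prev_binary XOR current_gray:
  B[1] = 1 XOR 1 = 0
  B[2] = 0 XOR 0 = 0
  B[3] = 0 XOR 1 = 1
  B[4] = 1 XOR 1 = 0
  B[5] = 0 XOR 0 = 0
  B[6] = 0 XOR 1 = 1
  B[7] = 1 XOR 0 = 1
  B[8] = 1 XOR 1 = 0
  B[9] = 0 XOR 0 = 0
  B[10] = 0 XOR 0 = 0
  B[11] = 0 XOR 1 = 1
  B[12] = 1 XOR 0 = 1
  B[13] = 1 XOR 1 = 0
  B[14] = 0 XOR 1 = 1
= 100100110001101 (18829 decimal)


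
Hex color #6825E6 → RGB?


Hex: #6825E6
R = 68₁₆ = 104
G = 25₁₆ = 37
B = E6₁₆ = 230
= RGB(104, 37, 230)


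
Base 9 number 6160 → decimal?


Positional values (base 9):
  0 × 9^0 = 0 × 1 = 0
  6 × 9^1 = 6 × 9 = 54
  1 × 9^2 = 1 × 81 = 81
  6 × 9^3 = 6 × 729 = 4374
Sum = 0 + 54 + 81 + 4374
= 4509


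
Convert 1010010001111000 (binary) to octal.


Group into 3-bit groups: 001010010001111000
  001 = 1
  010 = 2
  010 = 2
  001 = 1
  111 = 7
  000 = 0
= 0o122170


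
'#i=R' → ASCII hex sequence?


String: '#i=R'  (4 characters)
Per-character ASCII lookup:
  '#': special character: '#' = 35 → 0x23
  'i': lowercase starts at 97: 'i' = 97 + 8 = 105 → 0x69
  '=': special character: '=' = 61 → 0x3D
  'R': uppercase starts at 65: 'R' = 65 + 17 = 82 → 0x52
= 0x23 0x69 0x3D 0x52


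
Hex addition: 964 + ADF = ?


Align and add column by column (LSB to MSB, each column mod 16 with carry):
  0964
+ 0ADF
  ----
  col 0: 4(4) + F(15) + 0 (carry in) = 19 → 3(3), carry out 1
  col 1: 6(6) + D(13) + 1 (carry in) = 20 → 4(4), carry out 1
  col 2: 9(9) + A(10) + 1 (carry in) = 20 → 4(4), carry out 1
  col 3: 0(0) + 0(0) + 1 (carry in) = 1 → 1(1), carry out 0
Reading digits MSB→LSB: 1443
Strip leading zeros: 1443
= 0x1443


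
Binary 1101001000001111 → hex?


Group into 4-bit nibbles: 1101001000001111
  1101 = D
  0010 = 2
  0000 = 0
  1111 = F
= 0xD20F


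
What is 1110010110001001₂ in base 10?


Positional values:
Bit 0: 1 × 2^0 = 1
Bit 3: 1 × 2^3 = 8
Bit 7: 1 × 2^7 = 128
Bit 8: 1 × 2^8 = 256
Bit 10: 1 × 2^10 = 1024
Bit 13: 1 × 2^13 = 8192
Bit 14: 1 × 2^14 = 16384
Bit 15: 1 × 2^15 = 32768
Sum = 1 + 8 + 128 + 256 + 1024 + 8192 + 16384 + 32768
= 58761


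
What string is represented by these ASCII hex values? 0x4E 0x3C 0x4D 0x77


Codes (hex): 0x4E 0x3C 0x4D 0x77
Per-code ASCII lookup:
  0x4E = 78  (range 65-90: uppercase, 78 - 65 = 13) → 'N'
  0x3C = 60  (special character) → '<'
  0x4D = 77  (range 65-90: uppercase, 77 - 65 = 12) → 'M'
  0x77 = 119  (range 97-122: lowercase, 119 - 97 = 22) → 'w'
= 'N<Mw'


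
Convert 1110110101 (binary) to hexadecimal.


Group into 4-bit nibbles: 001110110101
  0011 = 3
  1011 = B
  0101 = 5
= 0x3B5


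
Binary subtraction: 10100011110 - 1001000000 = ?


Align and subtract column by column (LSB to MSB, borrowing when needed):
  10100011110
- 01001000000
  -----------
  col 0: (0 - 0 borrow-in) - 0 → 0 - 0 = 0, borrow out 0
  col 1: (1 - 0 borrow-in) - 0 → 1 - 0 = 1, borrow out 0
  col 2: (1 - 0 borrow-in) - 0 → 1 - 0 = 1, borrow out 0
  col 3: (1 - 0 borrow-in) - 0 → 1 - 0 = 1, borrow out 0
  col 4: (1 - 0 borrow-in) - 0 → 1 - 0 = 1, borrow out 0
  col 5: (0 - 0 borrow-in) - 0 → 0 - 0 = 0, borrow out 0
  col 6: (0 - 0 borrow-in) - 1 → borrow from next column: (0+2) - 1 = 1, borrow out 1
  col 7: (0 - 1 borrow-in) - 0 → borrow from next column: (-1+2) - 0 = 1, borrow out 1
  col 8: (1 - 1 borrow-in) - 0 → 0 - 0 = 0, borrow out 0
  col 9: (0 - 0 borrow-in) - 1 → borrow from next column: (0+2) - 1 = 1, borrow out 1
  col 10: (1 - 1 borrow-in) - 0 → 0 - 0 = 0, borrow out 0
Reading bits MSB→LSB: 01011011110
Strip leading zeros: 1011011110
= 1011011110


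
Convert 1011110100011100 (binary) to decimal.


Positional values:
Bit 2: 1 × 2^2 = 4
Bit 3: 1 × 2^3 = 8
Bit 4: 1 × 2^4 = 16
Bit 8: 1 × 2^8 = 256
Bit 10: 1 × 2^10 = 1024
Bit 11: 1 × 2^11 = 2048
Bit 12: 1 × 2^12 = 4096
Bit 13: 1 × 2^13 = 8192
Bit 15: 1 × 2^15 = 32768
Sum = 4 + 8 + 16 + 256 + 1024 + 2048 + 4096 + 8192 + 32768
= 48412


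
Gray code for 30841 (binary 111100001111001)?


Binary: 111100001111001
Gray code: G = B XOR (B >> 1)
B >> 1 = 011110000111100
111100001111001 XOR 011110000111100:
  1 XOR 0 = 1
  1 XOR 1 = 0
  1 XOR 1 = 0
  1 XOR 1 = 0
  0 XOR 1 = 1
  0 XOR 0 = 0
  0 XOR 0 = 0
  0 XOR 0 = 0
  1 XOR 0 = 1
  1 XOR 1 = 0
  1 XOR 1 = 0
  1 XOR 1 = 0
  0 XOR 1 = 1
  0 XOR 0 = 0
  1 XOR 0 = 1
= 100010001000101


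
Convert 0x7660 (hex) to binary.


Each hex digit → 4 binary bits:
  7 = 0111
  6 = 0110
  6 = 0110
  0 = 0000
Concatenate: 0111 0110 0110 0000
= 0111011001100000


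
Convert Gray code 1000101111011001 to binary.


Gray code: 1000101111011001
MSB stays the same: 1
Each subsequent bit = prev_binary XOR current_gray:
  B[1] = 1 XOR 0 = 1
  B[2] = 1 XOR 0 = 1
  B[3] = 1 XOR 0 = 1
  B[4] = 1 XOR 1 = 0
  B[5] = 0 XOR 0 = 0
  B[6] = 0 XOR 1 = 1
  B[7] = 1 XOR 1 = 0
  B[8] = 0 XOR 1 = 1
  B[9] = 1 XOR 1 = 0
  B[10] = 0 XOR 0 = 0
  B[11] = 0 XOR 1 = 1
  B[12] = 1 XOR 1 = 0
  B[13] = 0 XOR 0 = 0
  B[14] = 0 XOR 0 = 0
  B[15] = 0 XOR 1 = 1
= 1111001010010001 (62097 decimal)
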